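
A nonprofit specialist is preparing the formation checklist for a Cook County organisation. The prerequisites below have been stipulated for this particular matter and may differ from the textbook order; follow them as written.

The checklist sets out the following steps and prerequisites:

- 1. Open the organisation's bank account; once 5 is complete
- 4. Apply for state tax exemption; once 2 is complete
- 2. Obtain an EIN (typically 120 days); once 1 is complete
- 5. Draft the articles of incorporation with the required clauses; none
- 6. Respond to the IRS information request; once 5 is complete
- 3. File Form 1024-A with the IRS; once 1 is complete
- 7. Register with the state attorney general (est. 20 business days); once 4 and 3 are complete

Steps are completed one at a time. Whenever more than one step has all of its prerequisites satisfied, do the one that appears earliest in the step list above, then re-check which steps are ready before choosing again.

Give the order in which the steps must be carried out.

5 → 1 → 2 → 4 → 6 → 3 → 7

5 has no prerequisites → 5 first.
Now 1 and 6 have their prerequisites met. 1 is listed earlier, so 1 next.
2, 6 and 3 are all available; 2 is listed earlier → 2.
Now 4, 6 and 3 have their prerequisites met. 4 is listed earlier, so 4 next.
6 and 3 are both available; 6 is listed earlier → 6.
3 is the only step now ready → 3.
That leaves 7 as the only ready step → 7.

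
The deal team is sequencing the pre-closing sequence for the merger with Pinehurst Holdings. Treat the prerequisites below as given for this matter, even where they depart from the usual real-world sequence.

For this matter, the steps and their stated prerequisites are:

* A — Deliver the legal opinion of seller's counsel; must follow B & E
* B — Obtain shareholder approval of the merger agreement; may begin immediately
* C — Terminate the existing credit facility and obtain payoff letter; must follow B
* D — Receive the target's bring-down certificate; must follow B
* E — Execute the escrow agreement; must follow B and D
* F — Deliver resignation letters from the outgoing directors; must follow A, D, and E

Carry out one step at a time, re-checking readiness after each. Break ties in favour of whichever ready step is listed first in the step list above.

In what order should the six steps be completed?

B, C, D, E, A, F

B is the only step with nothing outstanding, so it goes first.
Ready: C and D. C is listed earlier → C.
D is the only step now ready → D.
E needed B and D, now all done → E.
A is the only step now ready → A.
F is the only step now ready → F.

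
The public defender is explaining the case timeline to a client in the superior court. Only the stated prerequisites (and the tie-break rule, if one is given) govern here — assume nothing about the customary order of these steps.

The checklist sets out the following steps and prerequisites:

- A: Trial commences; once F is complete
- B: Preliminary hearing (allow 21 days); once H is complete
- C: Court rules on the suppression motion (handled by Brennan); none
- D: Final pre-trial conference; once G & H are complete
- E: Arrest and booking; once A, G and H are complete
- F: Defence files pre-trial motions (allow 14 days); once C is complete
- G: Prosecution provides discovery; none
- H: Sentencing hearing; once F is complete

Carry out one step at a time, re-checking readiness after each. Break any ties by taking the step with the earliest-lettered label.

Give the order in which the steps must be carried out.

C → F → A → G → H → B → D → E

C and G have no prerequisites; C has the earlier label, so C is first.
Now F and G have their prerequisites met. F has the earlier label, so F next.
Ready: A, G and H. A has the earlier label → A.
G and H are both available; G has the earlier label → G.
Next only H has its prerequisites met → H.
Now B, D and E have their prerequisites met. B has the earlier label, so B next.
Ready: D and E. D has the earlier label → D.
E is the only step now ready → E.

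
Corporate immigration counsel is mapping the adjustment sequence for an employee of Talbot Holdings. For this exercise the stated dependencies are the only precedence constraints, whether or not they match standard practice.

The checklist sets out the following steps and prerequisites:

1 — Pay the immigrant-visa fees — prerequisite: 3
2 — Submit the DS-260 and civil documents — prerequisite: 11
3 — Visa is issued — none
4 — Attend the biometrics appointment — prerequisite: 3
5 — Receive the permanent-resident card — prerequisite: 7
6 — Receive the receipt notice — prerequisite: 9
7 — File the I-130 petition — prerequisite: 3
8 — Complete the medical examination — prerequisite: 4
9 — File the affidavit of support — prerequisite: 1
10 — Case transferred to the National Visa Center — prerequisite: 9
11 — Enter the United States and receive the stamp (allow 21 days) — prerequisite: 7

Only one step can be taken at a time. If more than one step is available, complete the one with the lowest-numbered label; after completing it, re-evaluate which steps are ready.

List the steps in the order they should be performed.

Only 3 has no prerequisites, so it is first.
Ready: 1, 4 and 7. 1 has the earlier label → 1.
9 now also ready, so the ready set is {4, 7, 9}; 4 has the earlier label → 4.
7, 8 and 9 are all available; 7 has the earlier label → 7.
5 and 11 now also ready, so the ready set is {5, 8, 9, 11}; 5 has the earlier label → 5.
Ready: 8, 9 and 11. 8 has the earlier label → 8.
9 and 11 are both available; 9 has the earlier label → 9.
6 and 10 now also ready, so the ready set is {6, 10, 11}; 6 has the earlier label → 6.
Ready: 10 and 11. 10 has the earlier label → 10.
Next only 11 has its prerequisites met → 11.
2 is the only step now ready → 2.

3 → 1 → 4 → 7 → 5 → 8 → 9 → 6 → 10 → 11 → 2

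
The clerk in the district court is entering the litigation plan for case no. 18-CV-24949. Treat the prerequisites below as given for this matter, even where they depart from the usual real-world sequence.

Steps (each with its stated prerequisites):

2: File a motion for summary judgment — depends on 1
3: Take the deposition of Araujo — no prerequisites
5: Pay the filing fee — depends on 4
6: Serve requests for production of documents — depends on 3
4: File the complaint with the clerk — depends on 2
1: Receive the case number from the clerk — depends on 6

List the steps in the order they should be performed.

3, 6, 1, 2, 4, 5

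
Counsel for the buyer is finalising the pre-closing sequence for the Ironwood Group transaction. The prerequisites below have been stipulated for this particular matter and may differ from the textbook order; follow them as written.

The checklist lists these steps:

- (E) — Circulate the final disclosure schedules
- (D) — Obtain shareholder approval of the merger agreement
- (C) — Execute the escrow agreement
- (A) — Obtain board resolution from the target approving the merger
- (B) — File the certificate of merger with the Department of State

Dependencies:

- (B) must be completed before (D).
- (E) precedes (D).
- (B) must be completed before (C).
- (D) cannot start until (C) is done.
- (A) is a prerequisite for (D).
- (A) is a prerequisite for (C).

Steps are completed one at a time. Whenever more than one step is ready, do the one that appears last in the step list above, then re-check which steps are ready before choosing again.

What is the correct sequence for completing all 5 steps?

(B) (A) (C) (E) (D)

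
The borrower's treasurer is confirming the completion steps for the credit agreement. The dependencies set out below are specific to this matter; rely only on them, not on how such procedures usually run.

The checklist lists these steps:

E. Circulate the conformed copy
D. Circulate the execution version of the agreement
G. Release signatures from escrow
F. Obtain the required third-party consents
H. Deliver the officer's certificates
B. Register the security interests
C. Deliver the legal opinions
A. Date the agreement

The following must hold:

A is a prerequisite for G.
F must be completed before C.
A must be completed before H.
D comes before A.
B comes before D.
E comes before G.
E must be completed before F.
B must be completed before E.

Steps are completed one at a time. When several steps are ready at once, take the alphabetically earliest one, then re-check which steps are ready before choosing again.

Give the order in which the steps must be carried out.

B, D, A, E, F, C, G, H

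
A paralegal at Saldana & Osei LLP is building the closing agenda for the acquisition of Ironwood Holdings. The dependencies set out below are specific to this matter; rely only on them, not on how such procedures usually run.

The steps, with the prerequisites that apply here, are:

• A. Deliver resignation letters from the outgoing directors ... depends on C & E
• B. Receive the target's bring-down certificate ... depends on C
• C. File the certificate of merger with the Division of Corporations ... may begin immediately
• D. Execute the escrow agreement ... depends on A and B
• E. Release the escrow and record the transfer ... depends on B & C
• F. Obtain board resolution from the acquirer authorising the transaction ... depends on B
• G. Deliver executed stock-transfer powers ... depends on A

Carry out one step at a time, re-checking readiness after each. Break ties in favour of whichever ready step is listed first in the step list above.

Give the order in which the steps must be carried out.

Only C has no prerequisites, so it is first.
That leaves B as the only ready step → B.
Ready: E and F. E is listed earlier → E.
Now A and F have their prerequisites met. A is listed earlier, so A next.
Ready: D, F and G. D is listed earlier → D.
F and G are both available; F is listed earlier → F.
Next only G has its prerequisites met → G.

C, B, E, A, D, F, G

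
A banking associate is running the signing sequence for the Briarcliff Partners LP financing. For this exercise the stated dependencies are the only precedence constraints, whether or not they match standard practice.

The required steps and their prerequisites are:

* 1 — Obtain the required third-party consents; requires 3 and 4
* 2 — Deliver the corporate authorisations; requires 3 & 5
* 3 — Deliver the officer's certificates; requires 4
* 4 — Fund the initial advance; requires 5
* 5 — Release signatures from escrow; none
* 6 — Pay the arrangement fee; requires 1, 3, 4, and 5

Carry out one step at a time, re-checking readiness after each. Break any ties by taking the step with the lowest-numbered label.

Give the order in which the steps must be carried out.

5 4 3 1 2 6

Only 5 has no prerequisites, so it is first.
Next only 4 has its prerequisites met → 4.
That leaves 3 as the only ready step → 3.
Now 1 and 2 have their prerequisites met. 1 has the earlier label, so 1 next.
6 now also ready, so the ready set is {2, 6}; 2 has the earlier label → 2.
6 is the only step now ready → 6.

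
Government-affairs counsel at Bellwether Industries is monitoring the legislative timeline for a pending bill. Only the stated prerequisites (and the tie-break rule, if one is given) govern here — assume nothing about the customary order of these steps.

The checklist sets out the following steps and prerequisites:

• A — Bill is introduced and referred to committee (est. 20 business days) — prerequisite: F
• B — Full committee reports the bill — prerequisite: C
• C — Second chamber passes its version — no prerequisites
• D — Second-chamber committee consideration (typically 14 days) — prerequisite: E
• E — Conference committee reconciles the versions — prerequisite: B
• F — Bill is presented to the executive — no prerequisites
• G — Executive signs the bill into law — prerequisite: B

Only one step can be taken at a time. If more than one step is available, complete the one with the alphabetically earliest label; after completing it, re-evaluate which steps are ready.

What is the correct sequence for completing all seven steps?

C and F have no prerequisites; C has the earlier label, so C is first.
Now B and F have their prerequisites met. B has the earlier label, so B next.
E and G now also ready, so the ready set is {E, F, G}; E has the earlier label → E.
Now D, F and G have their prerequisites met. D has the earlier label, so D next.
F and G are both available; F has the earlier label → F.
A and G are both available; A has the earlier label → A.
G needed B, now all done → G.

C → B → E → D → F → A → G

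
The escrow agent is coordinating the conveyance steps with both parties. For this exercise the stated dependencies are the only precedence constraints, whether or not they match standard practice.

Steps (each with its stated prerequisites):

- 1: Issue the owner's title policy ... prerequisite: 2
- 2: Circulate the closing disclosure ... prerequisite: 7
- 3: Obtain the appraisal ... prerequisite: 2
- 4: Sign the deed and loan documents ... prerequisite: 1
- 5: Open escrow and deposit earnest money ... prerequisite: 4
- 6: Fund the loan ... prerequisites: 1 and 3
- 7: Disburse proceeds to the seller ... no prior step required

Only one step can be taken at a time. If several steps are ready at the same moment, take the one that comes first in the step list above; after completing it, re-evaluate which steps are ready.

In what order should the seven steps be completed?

7 is the only step with nothing outstanding, so it goes first.
2 needed 7, now all done → 2.
Now 1 and 3 have their prerequisites met. 1 is listed earlier, so 1 next.
4 now also ready, so the ready set is {3, 4}; 3 is listed earlier → 3.
4 and 6 are both available; 4 is listed earlier → 4.
Ready: 5 and 6. 5 is listed earlier → 5.
6 is the only step now ready → 6.

7 → 2 → 1 → 3 → 4 → 5 → 6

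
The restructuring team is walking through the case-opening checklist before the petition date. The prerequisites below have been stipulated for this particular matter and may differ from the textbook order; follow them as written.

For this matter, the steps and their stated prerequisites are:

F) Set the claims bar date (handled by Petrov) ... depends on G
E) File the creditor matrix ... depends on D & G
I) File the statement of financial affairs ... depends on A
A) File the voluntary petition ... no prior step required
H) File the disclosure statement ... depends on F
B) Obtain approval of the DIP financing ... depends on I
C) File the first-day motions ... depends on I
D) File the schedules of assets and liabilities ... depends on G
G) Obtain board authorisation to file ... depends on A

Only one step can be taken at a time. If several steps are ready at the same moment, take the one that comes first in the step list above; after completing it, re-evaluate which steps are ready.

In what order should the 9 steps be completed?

A, I, B, C, G, F, H, D, E

Only A has no prerequisites, so it is first.
Ready: I and G. I is listed earlier → I.
Now B, C and G have their prerequisites met. B is listed earlier, so B next.
Ready: C and G. C is listed earlier → C.
G is the only step now ready → G.
F and D are both available; F is listed earlier → F.
H and D are both available; H is listed earlier → H.
That leaves D as the only ready step → D.
E needed D and G, now all done → E.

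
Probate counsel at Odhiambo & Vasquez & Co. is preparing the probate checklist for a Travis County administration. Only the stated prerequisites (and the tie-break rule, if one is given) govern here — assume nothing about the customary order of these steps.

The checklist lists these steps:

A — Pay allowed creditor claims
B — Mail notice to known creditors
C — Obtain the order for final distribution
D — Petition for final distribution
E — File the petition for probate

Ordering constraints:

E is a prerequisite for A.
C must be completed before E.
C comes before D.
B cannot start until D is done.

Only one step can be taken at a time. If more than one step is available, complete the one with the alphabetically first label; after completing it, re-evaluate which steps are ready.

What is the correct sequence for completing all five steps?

Only C has no prerequisites, so it is first.
Now D and E have their prerequisites met. D has the earlier label, so D next.
B now also ready, so the ready set is {B, E}; B has the earlier label → B.
E needed C, now all done → E.
A needed E, now all done → A.

C D B E A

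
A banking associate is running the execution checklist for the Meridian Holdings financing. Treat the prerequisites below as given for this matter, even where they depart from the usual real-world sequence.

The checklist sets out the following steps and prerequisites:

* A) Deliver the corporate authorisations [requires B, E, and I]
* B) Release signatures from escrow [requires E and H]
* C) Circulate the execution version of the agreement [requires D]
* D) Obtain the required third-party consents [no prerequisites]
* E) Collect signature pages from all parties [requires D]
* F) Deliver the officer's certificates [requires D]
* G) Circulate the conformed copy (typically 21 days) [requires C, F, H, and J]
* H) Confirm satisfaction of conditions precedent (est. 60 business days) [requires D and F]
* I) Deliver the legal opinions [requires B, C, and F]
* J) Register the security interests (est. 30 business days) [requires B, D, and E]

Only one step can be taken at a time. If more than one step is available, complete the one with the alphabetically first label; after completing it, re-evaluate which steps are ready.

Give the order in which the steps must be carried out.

D has no prerequisites → D first.
C, E and F are all available; C has the earlier label → C.
E and F are both available; E has the earlier label → E.
F is the only step now ready → F.
Next only H has its prerequisites met → H.
B is the only step now ready → B.
Ready: I and J. I has the earlier label → I.
Now A and J have their prerequisites met. A has the earlier label, so A next.
Next only J has its prerequisites met → J.
G needed C, F, H and J, now all done → G.

D C E F H B I A J G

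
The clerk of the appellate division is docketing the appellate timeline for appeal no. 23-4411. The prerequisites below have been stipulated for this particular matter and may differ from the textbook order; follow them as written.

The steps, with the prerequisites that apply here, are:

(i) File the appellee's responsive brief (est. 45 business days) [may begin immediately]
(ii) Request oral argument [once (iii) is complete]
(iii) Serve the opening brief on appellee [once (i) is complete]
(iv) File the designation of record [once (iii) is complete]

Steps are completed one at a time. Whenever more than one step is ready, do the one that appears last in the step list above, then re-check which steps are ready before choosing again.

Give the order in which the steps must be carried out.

(i) has no prerequisites → (i) first.
That leaves (iii) as the only ready step → (iii).
Now (iv) and (ii) have their prerequisites met. (iv) is listed later, so (iv) next.
(ii) needed (iii), now all done → (ii).

(i) (iii) (iv) (ii)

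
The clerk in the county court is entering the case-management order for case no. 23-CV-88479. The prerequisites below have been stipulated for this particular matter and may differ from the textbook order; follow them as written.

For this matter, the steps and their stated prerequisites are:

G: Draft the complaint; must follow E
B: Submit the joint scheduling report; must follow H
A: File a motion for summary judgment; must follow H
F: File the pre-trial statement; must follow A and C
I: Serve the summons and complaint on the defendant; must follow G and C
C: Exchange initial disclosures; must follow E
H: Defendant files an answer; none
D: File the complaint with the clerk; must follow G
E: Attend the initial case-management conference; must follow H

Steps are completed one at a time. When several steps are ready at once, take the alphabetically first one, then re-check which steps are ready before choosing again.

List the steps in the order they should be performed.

Only H has no prerequisites, so it is first.
Ready: A, B and E. A has the earlier label → A.
Now B and E have their prerequisites met. B has the earlier label, so B next.
Next only E has its prerequisites met → E.
C and G are both available; C has the earlier label → C.
Now F and G have their prerequisites met. F has the earlier label, so F next.
That leaves G as the only ready step → G.
D and I are both available; D has the earlier label → D.
I needed C and G, now all done → I.

H, A, B, E, C, F, G, D, I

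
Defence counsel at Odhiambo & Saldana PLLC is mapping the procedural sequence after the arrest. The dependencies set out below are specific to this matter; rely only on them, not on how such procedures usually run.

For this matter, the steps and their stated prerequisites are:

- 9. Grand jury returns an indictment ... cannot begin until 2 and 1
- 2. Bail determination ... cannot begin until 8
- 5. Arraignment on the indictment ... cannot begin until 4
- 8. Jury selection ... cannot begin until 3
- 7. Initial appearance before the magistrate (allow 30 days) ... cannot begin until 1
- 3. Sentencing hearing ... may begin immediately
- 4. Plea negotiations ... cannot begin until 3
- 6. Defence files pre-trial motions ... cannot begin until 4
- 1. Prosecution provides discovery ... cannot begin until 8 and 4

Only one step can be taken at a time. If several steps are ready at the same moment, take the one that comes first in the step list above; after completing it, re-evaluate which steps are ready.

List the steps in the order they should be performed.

3 → 8 → 2 → 4 → 5 → 6 → 1 → 9 → 7

Only 3 has no prerequisites, so it is first.
Ready: 8 and 4. 8 is listed earlier → 8.
Ready: 2 and 4. 2 is listed earlier → 2.
4 is the only step now ready → 4.
Now 5, 6 and 1 have their prerequisites met. 5 is listed earlier, so 5 next.
6 and 1 are both available; 6 is listed earlier → 6.
1 needed 8 and 4, now all done → 1.
Ready: 9 and 7. 9 is listed earlier → 9.
That leaves 7 as the only ready step → 7.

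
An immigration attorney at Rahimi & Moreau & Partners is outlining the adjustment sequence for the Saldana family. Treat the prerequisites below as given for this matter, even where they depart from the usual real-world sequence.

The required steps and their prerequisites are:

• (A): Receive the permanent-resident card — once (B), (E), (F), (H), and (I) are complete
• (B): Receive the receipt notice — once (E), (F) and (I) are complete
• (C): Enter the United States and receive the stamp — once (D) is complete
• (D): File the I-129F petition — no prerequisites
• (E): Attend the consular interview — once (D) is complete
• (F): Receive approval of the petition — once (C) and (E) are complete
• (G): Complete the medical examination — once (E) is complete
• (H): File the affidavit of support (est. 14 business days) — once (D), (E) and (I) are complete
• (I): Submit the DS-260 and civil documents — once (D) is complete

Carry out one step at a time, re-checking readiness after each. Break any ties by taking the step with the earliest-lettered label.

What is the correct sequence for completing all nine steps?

(D) → (C) → (E) → (F) → (G) → (I) → (B) → (H) → (A)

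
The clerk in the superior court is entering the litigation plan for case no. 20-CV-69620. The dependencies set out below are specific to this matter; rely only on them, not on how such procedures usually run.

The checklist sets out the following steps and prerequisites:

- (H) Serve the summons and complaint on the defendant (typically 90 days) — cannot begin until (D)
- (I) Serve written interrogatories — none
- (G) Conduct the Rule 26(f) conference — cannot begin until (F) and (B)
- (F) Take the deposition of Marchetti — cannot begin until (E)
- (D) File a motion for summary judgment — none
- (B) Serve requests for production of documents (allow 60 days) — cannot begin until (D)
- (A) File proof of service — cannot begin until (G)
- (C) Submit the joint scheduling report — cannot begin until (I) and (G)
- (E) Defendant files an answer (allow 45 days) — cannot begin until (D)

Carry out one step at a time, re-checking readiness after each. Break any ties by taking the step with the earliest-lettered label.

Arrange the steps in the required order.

(D), (B), (E), (F), (G), (A), (H), (I), (C)

(D) and (I) have no prerequisites; (D) has the earlier label, so (D) is first.
(B), (E), (H) and (I) are all available; (B) has the earlier label → (B).
(E), (H) and (I) are all available; (E) has the earlier label → (E).
(F) now also ready, so the ready set is {(F), (H), (I)}; (F) has the earlier label → (F).
Ready: (G), (H) and (I). (G) has the earlier label → (G).
Now (A), (H) and (I) have their prerequisites met. (A) has the earlier label, so (A) next.
Now (H) and (I) have their prerequisites met. (H) has the earlier label, so (H) next.
Next only (I) has its prerequisites met → (I).
That leaves (C) as the only ready step → (C).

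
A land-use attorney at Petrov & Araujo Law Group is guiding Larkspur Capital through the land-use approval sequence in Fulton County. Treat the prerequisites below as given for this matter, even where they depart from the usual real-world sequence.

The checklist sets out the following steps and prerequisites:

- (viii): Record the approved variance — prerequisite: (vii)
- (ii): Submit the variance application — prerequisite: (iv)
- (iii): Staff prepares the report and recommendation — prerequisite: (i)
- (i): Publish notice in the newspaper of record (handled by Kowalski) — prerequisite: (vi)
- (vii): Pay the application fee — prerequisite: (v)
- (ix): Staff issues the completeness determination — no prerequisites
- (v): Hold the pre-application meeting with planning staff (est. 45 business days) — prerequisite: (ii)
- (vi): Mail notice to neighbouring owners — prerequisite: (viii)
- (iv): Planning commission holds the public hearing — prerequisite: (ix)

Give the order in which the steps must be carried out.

(ix), (iv), (ii), (v), (vii), (viii), (vi), (i), (iii)

(ix) is the only step with nothing outstanding, so it goes first.
(iv) needed (ix), now all done → (iv).
(ii) needed (iv), now all done → (ii).
(v) needed (ii), now all done → (v).
That leaves (vii) as the only ready step → (vii).
(viii) needed (vii), now all done → (viii).
(vi) needed (viii), now all done → (vi).
(i) is the only step now ready → (i).
Next only (iii) has its prerequisites met → (iii).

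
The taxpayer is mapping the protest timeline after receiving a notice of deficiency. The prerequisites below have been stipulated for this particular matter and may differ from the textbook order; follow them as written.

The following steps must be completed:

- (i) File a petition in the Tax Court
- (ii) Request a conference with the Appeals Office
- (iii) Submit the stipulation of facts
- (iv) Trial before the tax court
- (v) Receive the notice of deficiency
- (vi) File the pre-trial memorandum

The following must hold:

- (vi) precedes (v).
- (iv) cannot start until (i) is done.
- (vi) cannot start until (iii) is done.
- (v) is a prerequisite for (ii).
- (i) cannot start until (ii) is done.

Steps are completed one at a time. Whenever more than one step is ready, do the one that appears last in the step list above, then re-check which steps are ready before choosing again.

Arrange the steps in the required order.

(iii) → (vi) → (v) → (ii) → (i) → (iv)

(iii) has no prerequisites → (iii) first.
(vi) needed (iii), now all done → (vi).
(v) needed (vi), now all done → (v).
(ii) is the only step now ready → (ii).
Next only (i) has its prerequisites met → (i).
(iv) needed (i), now all done → (iv).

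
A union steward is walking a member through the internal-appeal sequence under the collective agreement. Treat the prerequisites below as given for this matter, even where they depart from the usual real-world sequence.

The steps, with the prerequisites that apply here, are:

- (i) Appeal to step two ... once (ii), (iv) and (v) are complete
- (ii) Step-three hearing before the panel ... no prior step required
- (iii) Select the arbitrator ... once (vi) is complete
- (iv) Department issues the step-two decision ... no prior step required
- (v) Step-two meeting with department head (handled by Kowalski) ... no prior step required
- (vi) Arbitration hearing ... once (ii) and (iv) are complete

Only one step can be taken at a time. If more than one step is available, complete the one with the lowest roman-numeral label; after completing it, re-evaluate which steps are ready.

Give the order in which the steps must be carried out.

Nothing is required for (ii), (iv) and (v). (ii) has the earlier label → (ii) first.
(iv) and (v) are both available; (iv) has the earlier label → (iv).
(v) and (vi) are both available; (v) has the earlier label → (v).
(i) now also ready, so the ready set is {(i), (vi)}; (i) has the earlier label → (i).
(vi) needed (ii) and (iv), now all done → (vi).
Next only (iii) has its prerequisites met → (iii).

(ii), (iv), (v), (i), (vi), (iii)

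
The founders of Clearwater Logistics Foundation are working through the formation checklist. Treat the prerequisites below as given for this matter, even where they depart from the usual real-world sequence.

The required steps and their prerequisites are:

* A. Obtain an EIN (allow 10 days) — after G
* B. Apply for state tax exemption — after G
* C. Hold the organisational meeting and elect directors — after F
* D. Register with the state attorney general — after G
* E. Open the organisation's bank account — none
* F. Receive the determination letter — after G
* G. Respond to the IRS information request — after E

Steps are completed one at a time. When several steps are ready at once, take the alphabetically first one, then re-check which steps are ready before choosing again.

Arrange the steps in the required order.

E, G, A, B, D, F, C

E has no prerequisites → E first.
Next only G has its prerequisites met → G.
Now A, B, D and F have their prerequisites met. A has the earlier label, so A next.
Ready: B, D and F. B has the earlier label → B.
D and F are both available; D has the earlier label → D.
That leaves F as the only ready step → F.
Next only C has its prerequisites met → C.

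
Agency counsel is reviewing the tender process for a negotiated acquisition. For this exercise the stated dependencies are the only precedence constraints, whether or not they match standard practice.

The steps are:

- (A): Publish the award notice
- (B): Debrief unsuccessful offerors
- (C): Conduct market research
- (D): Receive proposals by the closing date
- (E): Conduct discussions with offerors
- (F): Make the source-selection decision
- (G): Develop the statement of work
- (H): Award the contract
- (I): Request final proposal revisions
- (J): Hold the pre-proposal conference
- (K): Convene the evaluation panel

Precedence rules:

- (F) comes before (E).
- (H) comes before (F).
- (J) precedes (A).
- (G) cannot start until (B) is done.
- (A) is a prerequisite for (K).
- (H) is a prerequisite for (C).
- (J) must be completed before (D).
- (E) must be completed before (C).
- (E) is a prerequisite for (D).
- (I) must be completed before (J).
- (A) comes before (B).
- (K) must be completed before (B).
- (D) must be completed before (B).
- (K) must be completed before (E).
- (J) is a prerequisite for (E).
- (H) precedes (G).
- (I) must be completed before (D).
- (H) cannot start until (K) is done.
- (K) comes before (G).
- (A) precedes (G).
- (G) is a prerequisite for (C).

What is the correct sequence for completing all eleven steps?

(I), (J), (A), (K), (H), (F), (E), (D), (B), (G), (C)

Only (I) has no prerequisites, so it is first.
That leaves (J) as the only ready step → (J).
(A) needed (J), now all done → (A).
(K) needed (A), now all done → (K).
Next only (H) has its prerequisites met → (H).
Next only (F) has its prerequisites met → (F).
(E) needed (F), (J) and (K), now all done → (E).
Next only (D) has its prerequisites met → (D).
(B) needed (A), (D) and (K), now all done → (B).
Next only (G) has its prerequisites met → (G).
(C) needed (E), (G) and (H), now all done → (C).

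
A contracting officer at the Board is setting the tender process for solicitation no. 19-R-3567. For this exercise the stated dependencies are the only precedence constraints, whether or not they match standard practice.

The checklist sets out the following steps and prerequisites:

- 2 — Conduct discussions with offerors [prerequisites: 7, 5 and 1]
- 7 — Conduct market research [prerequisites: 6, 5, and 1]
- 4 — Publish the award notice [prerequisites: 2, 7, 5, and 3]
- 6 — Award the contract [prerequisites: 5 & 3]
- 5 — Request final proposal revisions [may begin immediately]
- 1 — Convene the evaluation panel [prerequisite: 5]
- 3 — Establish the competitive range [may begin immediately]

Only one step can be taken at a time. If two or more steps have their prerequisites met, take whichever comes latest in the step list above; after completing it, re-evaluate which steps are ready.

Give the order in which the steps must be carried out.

3 5 1 6 7 2 4

3 and 5 have no prerequisites; 3 is listed later, so 3 is first.
That leaves 5 as the only ready step → 5.
Now 1 and 6 have their prerequisites met. 1 is listed later, so 1 next.
Next only 6 has its prerequisites met → 6.
That leaves 7 as the only ready step → 7.
2 needed 1, 5 and 7, now all done → 2.
That leaves 4 as the only ready step → 4.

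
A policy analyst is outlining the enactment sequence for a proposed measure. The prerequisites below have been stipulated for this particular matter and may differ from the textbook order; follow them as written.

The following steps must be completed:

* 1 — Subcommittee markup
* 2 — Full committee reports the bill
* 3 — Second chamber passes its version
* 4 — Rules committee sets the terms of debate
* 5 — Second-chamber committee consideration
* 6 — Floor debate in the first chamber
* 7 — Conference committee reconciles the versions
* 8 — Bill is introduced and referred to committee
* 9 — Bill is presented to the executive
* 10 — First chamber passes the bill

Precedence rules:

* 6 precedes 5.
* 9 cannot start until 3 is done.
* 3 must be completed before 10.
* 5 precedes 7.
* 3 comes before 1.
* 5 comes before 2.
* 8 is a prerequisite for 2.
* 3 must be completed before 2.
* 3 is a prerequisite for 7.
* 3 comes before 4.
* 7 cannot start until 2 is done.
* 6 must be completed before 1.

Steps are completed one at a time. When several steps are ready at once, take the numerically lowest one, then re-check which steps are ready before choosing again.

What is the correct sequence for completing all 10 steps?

3, 6 and 8 have no prerequisites; 3 has the earlier label, so 3 is first.
4, 9 and 10 now also ready, so the ready set is {4, 6, 8, 9, 10}; 4 has the earlier label → 4.
Now 6, 8, 9 and 10 have their prerequisites met. 6 has the earlier label, so 6 next.
Now 1, 5, 8, 9 and 10 have their prerequisites met. 1 has the earlier label, so 1 next.
Ready: 5, 8, 9 and 10. 5 has the earlier label → 5.
Ready: 8, 9 and 10. 8 has the earlier label → 8.
2 now also ready, so the ready set is {2, 9, 10}; 2 has the earlier label → 2.
7 now also ready, so the ready set is {7, 9, 10}; 7 has the earlier label → 7.
9 and 10 are both available; 9 has the earlier label → 9.
Next only 10 has its prerequisites met → 10.

3 → 4 → 6 → 1 → 5 → 8 → 2 → 7 → 9 → 10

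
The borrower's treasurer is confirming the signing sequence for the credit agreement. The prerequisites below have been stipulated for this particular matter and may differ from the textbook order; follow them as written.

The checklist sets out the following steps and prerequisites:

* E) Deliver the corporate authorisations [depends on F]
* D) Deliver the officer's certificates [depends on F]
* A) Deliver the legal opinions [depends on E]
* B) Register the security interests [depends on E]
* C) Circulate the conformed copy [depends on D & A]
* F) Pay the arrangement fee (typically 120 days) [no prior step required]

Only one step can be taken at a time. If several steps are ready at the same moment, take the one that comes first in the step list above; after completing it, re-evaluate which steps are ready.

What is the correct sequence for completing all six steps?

F is the only step with nothing outstanding, so it goes first.
Ready: E and D. E is listed earlier → E.
A and B now also ready, so the ready set is {D, A, B}; D is listed earlier → D.
Now A and B have their prerequisites met. A is listed earlier, so A next.
C now also ready, so the ready set is {B, C}; B is listed earlier → B.
C is the only step now ready → C.

F E D A B C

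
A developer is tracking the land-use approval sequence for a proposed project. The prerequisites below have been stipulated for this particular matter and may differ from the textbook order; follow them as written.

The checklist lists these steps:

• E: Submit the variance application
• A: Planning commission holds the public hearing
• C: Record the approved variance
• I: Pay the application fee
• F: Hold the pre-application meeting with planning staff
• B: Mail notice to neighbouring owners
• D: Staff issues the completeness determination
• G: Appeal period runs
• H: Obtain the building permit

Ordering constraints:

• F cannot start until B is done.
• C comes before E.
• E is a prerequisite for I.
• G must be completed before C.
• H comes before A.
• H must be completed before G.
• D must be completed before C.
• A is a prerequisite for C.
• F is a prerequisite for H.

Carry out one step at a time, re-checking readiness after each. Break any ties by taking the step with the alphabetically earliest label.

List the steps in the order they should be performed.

B D F H A G C E I

Nothing is required for B and D. B has the earlier label → B first.
Now D and F have their prerequisites met. D has the earlier label, so D next.
That leaves F as the only ready step → F.
H needed F, now all done → H.
A and G are both available; A has the earlier label → A.
That leaves G as the only ready step → G.
That leaves C as the only ready step → C.
E needed C, now all done → E.
I needed E, now all done → I.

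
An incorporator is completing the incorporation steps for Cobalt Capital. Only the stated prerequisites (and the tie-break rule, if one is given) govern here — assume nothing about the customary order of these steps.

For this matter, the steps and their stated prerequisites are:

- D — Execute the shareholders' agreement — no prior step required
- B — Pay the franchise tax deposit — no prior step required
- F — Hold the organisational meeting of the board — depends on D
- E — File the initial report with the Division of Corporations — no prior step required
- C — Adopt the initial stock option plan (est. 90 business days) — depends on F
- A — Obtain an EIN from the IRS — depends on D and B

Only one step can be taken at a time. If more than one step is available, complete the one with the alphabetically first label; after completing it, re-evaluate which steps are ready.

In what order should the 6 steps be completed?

B, D, A, E, F, C

Nothing is required for B, D and E. B has the earlier label → B first.
Ready: D and E. D has the earlier label → D.
Ready: A, E and F. A has the earlier label → A.
Now E and F have their prerequisites met. E has the earlier label, so E next.
Next only F has its prerequisites met → F.
That leaves C as the only ready step → C.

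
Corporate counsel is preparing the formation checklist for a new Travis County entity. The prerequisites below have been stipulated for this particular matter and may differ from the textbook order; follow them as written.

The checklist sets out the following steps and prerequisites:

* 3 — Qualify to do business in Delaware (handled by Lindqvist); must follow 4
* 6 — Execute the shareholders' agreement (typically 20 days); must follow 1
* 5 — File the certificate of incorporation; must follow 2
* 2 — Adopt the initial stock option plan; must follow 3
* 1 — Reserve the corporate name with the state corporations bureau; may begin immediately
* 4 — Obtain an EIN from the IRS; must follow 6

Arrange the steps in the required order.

1 has no prerequisites → 1 first.
6 needed 1, now all done → 6.
4 needed 6, now all done → 4.
3 needed 4, now all done → 3.
2 is the only step now ready → 2.
Next only 5 has its prerequisites met → 5.

1, 6, 4, 3, 2, 5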